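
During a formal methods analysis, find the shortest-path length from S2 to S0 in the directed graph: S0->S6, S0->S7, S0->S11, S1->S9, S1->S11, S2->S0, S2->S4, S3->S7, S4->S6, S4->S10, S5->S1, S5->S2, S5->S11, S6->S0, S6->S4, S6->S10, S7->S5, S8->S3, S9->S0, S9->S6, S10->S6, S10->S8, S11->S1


BFS layer-by-layer from S2:
  dist 0: {S2}
  dist 1: {S0, S4}
  -> S0 reached at distance 1
Shortest path length = 1

1


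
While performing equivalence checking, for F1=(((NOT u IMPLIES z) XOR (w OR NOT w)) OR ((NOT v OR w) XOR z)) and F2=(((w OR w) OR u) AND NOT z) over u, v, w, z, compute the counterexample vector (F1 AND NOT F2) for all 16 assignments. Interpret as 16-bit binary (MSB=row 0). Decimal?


F1 = (((NOT u IMPLIES z) XOR (w OR NOT w)) OR ((NOT v OR w) XOR z))
F2 = (((w OR w) OR u) AND NOT z)
Counterexample to F1=>F2 is where F1=1 and F2=0.
Evaluate each row (bits = u,v,w,z, MSB first):
  row 0 [0000]: F1=1 F2=0 -> F1&~F2 -> 1
  row 1 [0001]: F1=0 F2=0 -> F1&~F2 -> 0
  row 2 [0010]: F1=1 F2=1 -> F1&~F2 -> 0
  row 3 [0011]: F1=0 F2=0 -> F1&~F2 -> 0
  row 4 [0100]: F1=1 F2=0 -> F1&~F2 -> 1
  row 5 [0101]: F1=1 F2=0 -> F1&~F2 -> 1
  row 6 [0110]: F1=1 F2=1 -> F1&~F2 -> 0
  row 7 [0111]: F1=0 F2=0 -> F1&~F2 -> 0
  row 8 [1000]: F1=1 F2=1 -> F1&~F2 -> 0
  row 9 [1001]: F1=0 F2=0 -> F1&~F2 -> 0
  row 10 [1010]: F1=1 F2=1 -> F1&~F2 -> 0
  row 11 [1011]: F1=0 F2=0 -> F1&~F2 -> 0
  row 12 [1100]: F1=0 F2=1 -> F1&~F2 -> 0
  row 13 [1101]: F1=1 F2=0 -> F1&~F2 -> 1
  row 14 [1110]: F1=1 F2=1 -> F1&~F2 -> 0
  row 15 [1111]: F1=0 F2=0 -> F1&~F2 -> 0
Full result column, 4 rows per line (u,v fixed per line; w,z runs 00..11 left to right):
  rows 0-3 [u,v=00]: 1000  = hex 8
  rows 4-7 [u,v=01]: 1100  = hex C
  rows 8-11 [u,v=10]: 0000  = hex 0
  rows 12-15 [u,v=11]: 0100  = hex 4
Counterexample vector (row 0 .. row 15) = 1000110000000100
Output column grouped in 4s = 1000 1100 0000 0100 = 0x8C04
Convert to decimal digit by digit (value = value*16 + digit):
  8 -> 8
  8*16 + 12 (C) = 140
  140*16 + 0 = 2240
  2240*16 + 4 = 35844
Decimal = 35844

35844


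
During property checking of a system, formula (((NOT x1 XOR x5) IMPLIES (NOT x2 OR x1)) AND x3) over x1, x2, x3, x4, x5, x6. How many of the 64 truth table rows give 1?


Formula: (((NOT x1 XOR x5) IMPLIES (NOT x2 OR x1)) AND x3) over 6 vars (64 rows)
Evaluate each row (x1, x2, x3, x4, x5, x6 as bits, MSB first):
  row 0 [000000]: (((NOT 0 XOR 0) IMPLIES (NOT 0 OR 0)) AND 0) -> 0
  row 1 [000001]: (((NOT 0 XOR 0) IMPLIES (NOT 0 OR 0)) AND 0) -> 0
  row 2 [000010]: (((NOT 0 XOR 1) IMPLIES (NOT 0 OR 0)) AND 0) -> 0
  row 3 [000011]: (((NOT 0 XOR 1) IMPLIES (NOT 0 OR 0)) AND 0) -> 0
  row 4 [000100]: (((NOT 0 XOR 0) IMPLIES (NOT 0 OR 0)) AND 0) -> 0
  (every remaining row is evaluated the same way; all 64 results are listed next)
Full result column, 8 rows per line (x1,x2,x3 fixed per line; x4,x5,x6 runs 000..111 left to right):
  rows 0-7 [x1,x2,x3=000]: 00000000  (ones: 0)
  rows 8-15 [x1,x2,x3=001]: 11111111  (ones: 8)
  rows 16-23 [x1,x2,x3=010]: 00000000  (ones: 0)
  rows 24-31 [x1,x2,x3=011]: 00110011  (ones: 4)
  rows 32-39 [x1,x2,x3=100]: 00000000  (ones: 0)
  rows 40-47 [x1,x2,x3=101]: 11111111  (ones: 8)
  rows 48-55 [x1,x2,x3=110]: 00000000  (ones: 0)
  rows 56-63 [x1,x2,x3=111]: 11111111  (ones: 8)
Count of 1-rows = 0+8+0+4+0+8+0+8 = 28

28


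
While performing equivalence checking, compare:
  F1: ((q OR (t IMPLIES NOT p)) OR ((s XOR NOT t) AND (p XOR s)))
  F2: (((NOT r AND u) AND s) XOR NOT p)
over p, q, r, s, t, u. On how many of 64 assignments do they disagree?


F1 = ((q OR (t IMPLIES NOT p)) OR ((s XOR NOT t) AND (p XOR s)))
F2 = (((NOT r AND u) AND s) XOR NOT p)
Evaluate both on each of 64 rows (bits = p,q,r,s,t,u):
  row 0 [000000]: F1=1 F2=1 -> 0
  row 1 [000001]: F1=1 F2=1 -> 0
  row 2 [000010]: F1=1 F2=1 -> 0
  row 3 [000011]: F1=1 F2=1 -> 0
  row 4 [000100]: F1=1 F2=1 -> 0
  (every remaining row is evaluated the same way; all 64 results are listed next)
Full result column, 8 rows per line (p,q,r fixed per line; s,t,u runs 000..111 left to right):
  rows 0-7 [p,q,r=000]: 00000101  (ones: 2)
  rows 8-15 [p,q,r=001]: 00000000  (ones: 0)
  rows 16-23 [p,q,r=010]: 00000101  (ones: 2)
  rows 24-31 [p,q,r=011]: 00000000  (ones: 0)
  rows 32-39 [p,q,r=100]: 11001001  (ones: 4)
  rows 40-47 [p,q,r=101]: 11001100  (ones: 4)
  rows 48-55 [p,q,r=110]: 11111010  (ones: 6)
  rows 56-63 [p,q,r=111]: 11111111  (ones: 8)
Disagreements = 2+0+2+0+4+4+6+8 = 26

26


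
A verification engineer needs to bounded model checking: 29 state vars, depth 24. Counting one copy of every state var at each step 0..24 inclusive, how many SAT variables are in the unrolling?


BMC unrolls to depth k, creating one copy of each state var for steps 0..k.
Step count = 24 + 1 = 25 (steps 0 through 24)
Vars per step = 29
Total = 29 * 25 = 725

725


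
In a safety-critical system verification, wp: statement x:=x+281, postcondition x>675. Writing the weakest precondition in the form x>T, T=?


Formula: wp(x:=E, P) = P[E/x] (substitute E for x in postcondition)
Step 1: Postcondition: x>675
Step 2: Substitute x+281 for x: x+281>675
Step 3: Solve for x: x > 675-281 = 394

394


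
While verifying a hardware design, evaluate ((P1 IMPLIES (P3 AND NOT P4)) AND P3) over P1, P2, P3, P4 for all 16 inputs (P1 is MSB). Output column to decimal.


Formula: ((P1 IMPLIES (P3 AND NOT P4)) AND P3) over P1, P2, P3, P4 (16 rows)
Evaluate each row (bits = P1,P2,P3,P4, MSB first):
  row 0 [0000]: ((0 IMPLIES (0 AND NOT 0)) AND 0) -> 0
  row 1 [0001]: ((0 IMPLIES (0 AND NOT 1)) AND 0) -> 0
  row 2 [0010]: ((0 IMPLIES (1 AND NOT 0)) AND 1) -> 1
  row 3 [0011]: ((0 IMPLIES (1 AND NOT 1)) AND 1) -> 1
  row 4 [0100]: ((0 IMPLIES (0 AND NOT 0)) AND 0) -> 0
  row 5 [0101]: ((0 IMPLIES (0 AND NOT 1)) AND 0) -> 0
  row 6 [0110]: ((0 IMPLIES (1 AND NOT 0)) AND 1) -> 1
  row 7 [0111]: ((0 IMPLIES (1 AND NOT 1)) AND 1) -> 1
  row 8 [1000]: ((1 IMPLIES (0 AND NOT 0)) AND 0) -> 0
  row 9 [1001]: ((1 IMPLIES (0 AND NOT 1)) AND 0) -> 0
  row 10 [1010]: ((1 IMPLIES (1 AND NOT 0)) AND 1) -> 1
  row 11 [1011]: ((1 IMPLIES (1 AND NOT 1)) AND 1) -> 0
  row 12 [1100]: ((1 IMPLIES (0 AND NOT 0)) AND 0) -> 0
  row 13 [1101]: ((1 IMPLIES (0 AND NOT 1)) AND 0) -> 0
  row 14 [1110]: ((1 IMPLIES (1 AND NOT 0)) AND 1) -> 1
  row 15 [1111]: ((1 IMPLIES (1 AND NOT 1)) AND 1) -> 0
Full result column, 4 rows per line (P1,P2 fixed per line; P3,P4 runs 00..11 left to right):
  rows 0-3 [P1,P2=00]: 0011  = hex 3
  rows 4-7 [P1,P2=01]: 0011  = hex 3
  rows 8-11 [P1,P2=10]: 0010  = hex 2
  rows 12-15 [P1,P2=11]: 0010  = hex 2
Output column (row 0 .. row 15) = 0011001100100010
Output column grouped in 4s = 0011 0011 0010 0010 = 0x3322
Convert to decimal digit by digit (value = value*16 + digit):
  3 -> 3
  3*16 + 3 = 51
  51*16 + 2 = 818
  818*16 + 2 = 13090
Decimal = 13090

13090


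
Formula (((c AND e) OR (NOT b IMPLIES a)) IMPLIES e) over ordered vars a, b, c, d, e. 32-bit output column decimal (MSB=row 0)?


Formula: (((c AND e) OR (NOT b IMPLIES a)) IMPLIES e) over a, b, c, d, e (32 rows)
Evaluate each row (bits = a,b,c,d,e, MSB first):
  row 0 [00000]: (((0 AND 0) OR (NOT 0 IMPLIES 0)) IMPLIES 0) -> 1
  row 1 [00001]: (((0 AND 1) OR (NOT 0 IMPLIES 0)) IMPLIES 1) -> 1
  row 2 [00010]: (((0 AND 0) OR (NOT 0 IMPLIES 0)) IMPLIES 0) -> 1
  row 3 [00011]: (((0 AND 1) OR (NOT 0 IMPLIES 0)) IMPLIES 1) -> 1
  row 4 [00100]: (((1 AND 0) OR (NOT 0 IMPLIES 0)) IMPLIES 0) -> 1
  row 5 [00101]: (((1 AND 1) OR (NOT 0 IMPLIES 0)) IMPLIES 1) -> 1
  row 6 [00110]: (((1 AND 0) OR (NOT 0 IMPLIES 0)) IMPLIES 0) -> 1
  row 7 [00111]: (((1 AND 1) OR (NOT 0 IMPLIES 0)) IMPLIES 1) -> 1
  row 8 [01000]: (((0 AND 0) OR (NOT 1 IMPLIES 0)) IMPLIES 0) -> 0
  row 9 [01001]: (((0 AND 1) OR (NOT 1 IMPLIES 0)) IMPLIES 1) -> 1
  row 10 [01010]: (((0 AND 0) OR (NOT 1 IMPLIES 0)) IMPLIES 0) -> 0
  row 11 [01011]: (((0 AND 1) OR (NOT 1 IMPLIES 0)) IMPLIES 1) -> 1
  row 12 [01100]: (((1 AND 0) OR (NOT 1 IMPLIES 0)) IMPLIES 0) -> 0
  row 13 [01101]: (((1 AND 1) OR (NOT 1 IMPLIES 0)) IMPLIES 1) -> 1
  row 14 [01110]: (((1 AND 0) OR (NOT 1 IMPLIES 0)) IMPLIES 0) -> 0
  row 15 [01111]: (((1 AND 1) OR (NOT 1 IMPLIES 0)) IMPLIES 1) -> 1
  row 16 [10000]: (((0 AND 0) OR (NOT 0 IMPLIES 1)) IMPLIES 0) -> 0
  row 17 [10001]: (((0 AND 1) OR (NOT 0 IMPLIES 1)) IMPLIES 1) -> 1
  row 18 [10010]: (((0 AND 0) OR (NOT 0 IMPLIES 1)) IMPLIES 0) -> 0
  row 19 [10011]: (((0 AND 1) OR (NOT 0 IMPLIES 1)) IMPLIES 1) -> 1
  row 20 [10100]: (((1 AND 0) OR (NOT 0 IMPLIES 1)) IMPLIES 0) -> 0
  row 21 [10101]: (((1 AND 1) OR (NOT 0 IMPLIES 1)) IMPLIES 1) -> 1
  row 22 [10110]: (((1 AND 0) OR (NOT 0 IMPLIES 1)) IMPLIES 0) -> 0
  row 23 [10111]: (((1 AND 1) OR (NOT 0 IMPLIES 1)) IMPLIES 1) -> 1
  row 24 [11000]: (((0 AND 0) OR (NOT 1 IMPLIES 1)) IMPLIES 0) -> 0
  row 25 [11001]: (((0 AND 1) OR (NOT 1 IMPLIES 1)) IMPLIES 1) -> 1
  row 26 [11010]: (((0 AND 0) OR (NOT 1 IMPLIES 1)) IMPLIES 0) -> 0
  row 27 [11011]: (((0 AND 1) OR (NOT 1 IMPLIES 1)) IMPLIES 1) -> 1
  row 28 [11100]: (((1 AND 0) OR (NOT 1 IMPLIES 1)) IMPLIES 0) -> 0
  row 29 [11101]: (((1 AND 1) OR (NOT 1 IMPLIES 1)) IMPLIES 1) -> 1
  row 30 [11110]: (((1 AND 0) OR (NOT 1 IMPLIES 1)) IMPLIES 0) -> 0
  row 31 [11111]: (((1 AND 1) OR (NOT 1 IMPLIES 1)) IMPLIES 1) -> 1
Full result column, 4 rows per line (a,b,c fixed per line; d,e runs 00..11 left to right):
  rows 0-3 [a,b,c=000]: 1111  = hex F
  rows 4-7 [a,b,c=001]: 1111  = hex F
  rows 8-11 [a,b,c=010]: 0101  = hex 5
  rows 12-15 [a,b,c=011]: 0101  = hex 5
  rows 16-19 [a,b,c=100]: 0101  = hex 5
  rows 20-23 [a,b,c=101]: 0101  = hex 5
  rows 24-27 [a,b,c=110]: 0101  = hex 5
  rows 28-31 [a,b,c=111]: 0101  = hex 5
Output column (row 0 .. row 31) = 11111111010101010101010101010101
Output column grouped in 4s = 1111 1111 0101 0101 0101 0101 0101 0101 = 0xFF555555
Convert to decimal digit by digit (value = value*16 + digit):
  F -> 15
  15*16 + 15 (F) = 255
  255*16 + 5 = 4085
  4085*16 + 5 = 65365
  65365*16 + 5 = 1045845
  1045845*16 + 5 = 16733525
  16733525*16 + 5 = 267736405
  267736405*16 + 5 = 4283782485
Decimal = 4283782485

4283782485


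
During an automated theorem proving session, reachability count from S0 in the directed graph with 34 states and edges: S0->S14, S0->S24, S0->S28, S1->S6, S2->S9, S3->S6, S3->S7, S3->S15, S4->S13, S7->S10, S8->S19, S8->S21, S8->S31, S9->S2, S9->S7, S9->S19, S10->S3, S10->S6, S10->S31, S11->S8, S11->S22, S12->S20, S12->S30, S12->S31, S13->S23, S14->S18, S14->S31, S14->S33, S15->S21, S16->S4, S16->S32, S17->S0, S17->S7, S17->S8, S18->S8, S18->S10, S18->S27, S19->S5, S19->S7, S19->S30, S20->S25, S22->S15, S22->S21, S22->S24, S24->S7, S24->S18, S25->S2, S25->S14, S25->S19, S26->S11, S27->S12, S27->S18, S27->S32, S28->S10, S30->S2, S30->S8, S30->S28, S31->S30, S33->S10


BFS from S0:
  layer 0: {S0}
  layer 1: {S14, S24, S28}
  layer 2: {S7, S10, S18, S31, S33}
  layer 3: {S3, S6, S8, S27, S30}
  layer 4: {S2, S12, S15, S19, S21, S32}
  layer 5: {S5, S9, S20}
  layer 6: {S25}
Reachable set: {S0, S2, S3, S5, S6, S7, S8, S9, S10, S12, S14, S15, S18, S19, S20, S21, S24, S25, S27, S28, S30, S31, S32, S33}
Count = 24

24


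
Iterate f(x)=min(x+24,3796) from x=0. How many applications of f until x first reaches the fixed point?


Step 1: x=0, cap=3796, increment=24
Step 2: x grows by 24 each step until capped at 3796; fixed point is x=3796
Step 3: iterations = ceil(3796/24) = 159

159


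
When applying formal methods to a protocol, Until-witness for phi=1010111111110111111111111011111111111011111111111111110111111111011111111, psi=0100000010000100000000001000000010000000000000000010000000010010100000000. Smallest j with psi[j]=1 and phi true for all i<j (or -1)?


(phi U psi) at 0: need smallest j with psi[j]=1 and phi[i]=1 for all i in [0,j).
Scan from step 0:
  step 0: phi=1, psi=0 -> continue
  step 1: psi=1 and phi held for [0,1) -> witness found
Witness step = 1

1


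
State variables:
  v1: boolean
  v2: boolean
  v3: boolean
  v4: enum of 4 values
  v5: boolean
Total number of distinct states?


State space = product of domain sizes of all variables.
Domain sizes:
  v1 (boolean): 2
  v2 (boolean): 2
  v3 (boolean): 2
  v4 (enum of 4 values): 4
  v5 (boolean): 2
Product = 2 * 2 * 2 * 4 * 2 = 64

64


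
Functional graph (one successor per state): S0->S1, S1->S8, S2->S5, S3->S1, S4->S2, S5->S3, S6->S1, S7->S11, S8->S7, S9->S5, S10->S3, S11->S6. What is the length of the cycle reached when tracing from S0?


Trace from S0 until a state repeats:
  S0 -> S1 -> S8 -> S7 -> S11 -> S6 -> S1
S1 first seen at step 1, revisited at step 6.
Cycle length = 6 - 1 = 5

5


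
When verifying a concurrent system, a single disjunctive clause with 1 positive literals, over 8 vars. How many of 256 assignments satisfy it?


Step 1: Total=2^8=256
Step 2: Unsat when all 1 false: 2^7=128
Step 3: Sat=256-128=128

128


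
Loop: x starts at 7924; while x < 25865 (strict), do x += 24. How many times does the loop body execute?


Step 1: x goes from 7924 toward 25865 by 24; the body runs while x<25865, so iterations = ceil((bound-start)/step)
Step 2: Distance=17941
Step 3: ceil(17941/24)=748

748


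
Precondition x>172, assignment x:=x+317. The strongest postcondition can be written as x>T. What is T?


Formula: sp(P, x:=E) = exists old_x. (x = E[old_x/x]) AND P[old_x/x] (old_x is the value of x before the assignment; eliminate old_x by solving x = E[old_x/x] for old_x)
Step 1: Precondition P: x>172, i.e. old_x > 172
Step 2: Assignment gives x = old_x + 317, so old_x = x - 317
Step 3: Substitute into P: x - 317 > 172
Step 4: Simplify: x > 172+317 = 489

489


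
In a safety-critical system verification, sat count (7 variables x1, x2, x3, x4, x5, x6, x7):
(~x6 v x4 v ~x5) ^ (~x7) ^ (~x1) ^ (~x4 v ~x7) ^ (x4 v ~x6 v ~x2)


CNF with 5 clauses over 7 vars (128 assignments).
An assignment satisfies CNF iff every clause has >=1 true literal.
Check each row (bits = x1,x2,x3,x4,x5,x6,x7; clause T/F shown):
  row 0 [0000000]: clauses=TTTTT -> 1
  row 1 [0000001]: clauses=TFTTT -> 0
  row 2 [0000010]: clauses=TTTTT -> 1
  row 3 [0000011]: clauses=TFTTT -> 0
  row 4 [0000100]: clauses=TTTTT -> 1
  (every remaining row is evaluated the same way; all 128 results are listed next)
Full result column, 8 rows per line (x1,x2,x3,x4 fixed per line; x5,x6,x7 runs 000..111 left to right):
  rows 0-7 [x1,x2,x3,x4=0000]: 10101000  (ones: 3)
  rows 8-15 [x1,x2,x3,x4=0001]: 10101010  (ones: 4)
  rows 16-23 [x1,x2,x3,x4=0010]: 10101000  (ones: 3)
  rows 24-31 [x1,x2,x3,x4=0011]: 10101010  (ones: 4)
  rows 32-39 [x1,x2,x3,x4=0100]: 10001000  (ones: 2)
  rows 40-47 [x1,x2,x3,x4=0101]: 10101010  (ones: 4)
  rows 48-55 [x1,x2,x3,x4=0110]: 10001000  (ones: 2)
  rows 56-63 [x1,x2,x3,x4=0111]: 10101010  (ones: 4)
  rows 64-71 [x1,x2,x3,x4=1000]: 00000000  (ones: 0)
  rows 72-79 [x1,x2,x3,x4=1001]: 00000000  (ones: 0)
  rows 80-87 [x1,x2,x3,x4=1010]: 00000000  (ones: 0)
  rows 88-95 [x1,x2,x3,x4=1011]: 00000000  (ones: 0)
  rows 96-103 [x1,x2,x3,x4=1100]: 00000000  (ones: 0)
  rows 104-111 [x1,x2,x3,x4=1101]: 00000000  (ones: 0)
  rows 112-119 [x1,x2,x3,x4=1110]: 00000000  (ones: 0)
  rows 120-127 [x1,x2,x3,x4=1111]: 00000000  (ones: 0)
Satisfying assignments = 3+4+3+4+2+4+2+4+0+0+0+0+0+0+0+0 = 26

26


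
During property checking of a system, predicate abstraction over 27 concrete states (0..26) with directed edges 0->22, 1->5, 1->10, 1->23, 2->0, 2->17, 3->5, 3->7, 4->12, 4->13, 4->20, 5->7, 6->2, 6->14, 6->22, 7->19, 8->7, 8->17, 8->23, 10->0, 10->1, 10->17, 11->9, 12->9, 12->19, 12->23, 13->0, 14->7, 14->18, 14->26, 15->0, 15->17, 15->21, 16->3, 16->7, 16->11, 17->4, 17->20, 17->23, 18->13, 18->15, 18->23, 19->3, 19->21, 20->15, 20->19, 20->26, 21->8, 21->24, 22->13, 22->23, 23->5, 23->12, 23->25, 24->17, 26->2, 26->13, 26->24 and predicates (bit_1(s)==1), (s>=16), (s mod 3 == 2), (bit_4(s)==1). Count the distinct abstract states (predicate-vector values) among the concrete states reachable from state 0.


BFS from 0:
Concrete reachable: {0, 2, 3, 4, 5, 7, 8, 9, 12, 13, 15, 17, 19, 20, 21, 22, 23, 24, 25, 26}
Abstract via predicates (bit_1(s)==1), (s>=16), (s mod 3 == 2), (bit_4(s)==1):
  (0,0,0,0) <- {0, 4, 9, 12, 13}
  (0,0,1,0) <- {5, 8}
  (0,1,0,1) <- {21, 24, 25}
  (0,1,1,1) <- {17, 20}
  (1,0,0,0) <- {3, 7, 15}
  (1,0,1,0) <- {2}
  (1,1,0,1) <- {19, 22}
  (1,1,1,1) <- {23, 26}
Distinct abstract states = 8

8


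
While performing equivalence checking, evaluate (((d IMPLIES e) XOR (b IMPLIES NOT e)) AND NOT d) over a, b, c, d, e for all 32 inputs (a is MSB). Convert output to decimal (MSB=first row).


Formula: (((d IMPLIES e) XOR (b IMPLIES NOT e)) AND NOT d) over a, b, c, d, e (32 rows)
Evaluate each row (bits = a,b,c,d,e, MSB first):
  row 0 [00000]: (((0 IMPLIES 0) XOR (0 IMPLIES NOT 0)) AND NOT 0) -> 0
  row 1 [00001]: (((0 IMPLIES 1) XOR (0 IMPLIES NOT 1)) AND NOT 0) -> 0
  row 2 [00010]: (((1 IMPLIES 0) XOR (0 IMPLIES NOT 0)) AND NOT 1) -> 0
  row 3 [00011]: (((1 IMPLIES 1) XOR (0 IMPLIES NOT 1)) AND NOT 1) -> 0
  row 4 [00100]: (((0 IMPLIES 0) XOR (0 IMPLIES NOT 0)) AND NOT 0) -> 0
  row 5 [00101]: (((0 IMPLIES 1) XOR (0 IMPLIES NOT 1)) AND NOT 0) -> 0
  row 6 [00110]: (((1 IMPLIES 0) XOR (0 IMPLIES NOT 0)) AND NOT 1) -> 0
  row 7 [00111]: (((1 IMPLIES 1) XOR (0 IMPLIES NOT 1)) AND NOT 1) -> 0
  row 8 [01000]: (((0 IMPLIES 0) XOR (1 IMPLIES NOT 0)) AND NOT 0) -> 0
  row 9 [01001]: (((0 IMPLIES 1) XOR (1 IMPLIES NOT 1)) AND NOT 0) -> 1
  row 10 [01010]: (((1 IMPLIES 0) XOR (1 IMPLIES NOT 0)) AND NOT 1) -> 0
  row 11 [01011]: (((1 IMPLIES 1) XOR (1 IMPLIES NOT 1)) AND NOT 1) -> 0
  row 12 [01100]: (((0 IMPLIES 0) XOR (1 IMPLIES NOT 0)) AND NOT 0) -> 0
  row 13 [01101]: (((0 IMPLIES 1) XOR (1 IMPLIES NOT 1)) AND NOT 0) -> 1
  row 14 [01110]: (((1 IMPLIES 0) XOR (1 IMPLIES NOT 0)) AND NOT 1) -> 0
  row 15 [01111]: (((1 IMPLIES 1) XOR (1 IMPLIES NOT 1)) AND NOT 1) -> 0
  row 16 [10000]: (((0 IMPLIES 0) XOR (0 IMPLIES NOT 0)) AND NOT 0) -> 0
  row 17 [10001]: (((0 IMPLIES 1) XOR (0 IMPLIES NOT 1)) AND NOT 0) -> 0
  row 18 [10010]: (((1 IMPLIES 0) XOR (0 IMPLIES NOT 0)) AND NOT 1) -> 0
  row 19 [10011]: (((1 IMPLIES 1) XOR (0 IMPLIES NOT 1)) AND NOT 1) -> 0
  row 20 [10100]: (((0 IMPLIES 0) XOR (0 IMPLIES NOT 0)) AND NOT 0) -> 0
  row 21 [10101]: (((0 IMPLIES 1) XOR (0 IMPLIES NOT 1)) AND NOT 0) -> 0
  row 22 [10110]: (((1 IMPLIES 0) XOR (0 IMPLIES NOT 0)) AND NOT 1) -> 0
  row 23 [10111]: (((1 IMPLIES 1) XOR (0 IMPLIES NOT 1)) AND NOT 1) -> 0
  row 24 [11000]: (((0 IMPLIES 0) XOR (1 IMPLIES NOT 0)) AND NOT 0) -> 0
  row 25 [11001]: (((0 IMPLIES 1) XOR (1 IMPLIES NOT 1)) AND NOT 0) -> 1
  row 26 [11010]: (((1 IMPLIES 0) XOR (1 IMPLIES NOT 0)) AND NOT 1) -> 0
  row 27 [11011]: (((1 IMPLIES 1) XOR (1 IMPLIES NOT 1)) AND NOT 1) -> 0
  row 28 [11100]: (((0 IMPLIES 0) XOR (1 IMPLIES NOT 0)) AND NOT 0) -> 0
  row 29 [11101]: (((0 IMPLIES 1) XOR (1 IMPLIES NOT 1)) AND NOT 0) -> 1
  row 30 [11110]: (((1 IMPLIES 0) XOR (1 IMPLIES NOT 0)) AND NOT 1) -> 0
  row 31 [11111]: (((1 IMPLIES 1) XOR (1 IMPLIES NOT 1)) AND NOT 1) -> 0
Full result column, 4 rows per line (a,b,c fixed per line; d,e runs 00..11 left to right):
  rows 0-3 [a,b,c=000]: 0000  = hex 0
  rows 4-7 [a,b,c=001]: 0000  = hex 0
  rows 8-11 [a,b,c=010]: 0100  = hex 4
  rows 12-15 [a,b,c=011]: 0100  = hex 4
  rows 16-19 [a,b,c=100]: 0000  = hex 0
  rows 20-23 [a,b,c=101]: 0000  = hex 0
  rows 24-27 [a,b,c=110]: 0100  = hex 4
  rows 28-31 [a,b,c=111]: 0100  = hex 4
Output column (row 0 .. row 31) = 00000000010001000000000001000100
Output column grouped in 4s = 0000 0000 0100 0100 0000 0000 0100 0100 = 0x00440044
Convert to decimal digit by digit (value = value*16 + digit):
  0 -> 0
  0*16 + 0 = 0
  0*16 + 4 = 4
  4*16 + 4 = 68
  68*16 + 0 = 1088
  1088*16 + 0 = 17408
  17408*16 + 4 = 278532
  278532*16 + 4 = 4456516
Decimal = 4456516

4456516


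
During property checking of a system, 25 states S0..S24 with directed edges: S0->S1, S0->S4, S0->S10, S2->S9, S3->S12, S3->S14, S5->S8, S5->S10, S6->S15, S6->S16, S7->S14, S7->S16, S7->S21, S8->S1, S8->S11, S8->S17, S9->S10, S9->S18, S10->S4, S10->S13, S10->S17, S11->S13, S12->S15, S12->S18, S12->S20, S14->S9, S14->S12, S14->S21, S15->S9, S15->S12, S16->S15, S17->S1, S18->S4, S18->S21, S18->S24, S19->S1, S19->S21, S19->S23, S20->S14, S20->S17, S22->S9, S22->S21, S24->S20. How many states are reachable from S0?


BFS from S0:
  layer 0: {S0}
  layer 1: {S1, S4, S10}
  layer 2: {S13, S17}
Reachable set: {S0, S1, S4, S10, S13, S17}
Count = 6

6


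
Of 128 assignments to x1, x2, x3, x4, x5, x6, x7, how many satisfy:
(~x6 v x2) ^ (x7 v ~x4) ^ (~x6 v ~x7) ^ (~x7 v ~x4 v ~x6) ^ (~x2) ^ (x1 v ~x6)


CNF with 6 clauses over 7 vars (128 assignments).
An assignment satisfies CNF iff every clause has >=1 true literal.
Check each row (bits = x1,x2,x3,x4,x5,x6,x7; clause T/F shown):
  row 0 [0000000]: clauses=TTTTTT -> 1
  row 1 [0000001]: clauses=TTTTTT -> 1
  row 2 [0000010]: clauses=FTTTTF -> 0
  row 3 [0000011]: clauses=FTFTTF -> 0
  row 4 [0000100]: clauses=TTTTTT -> 1
  (every remaining row is evaluated the same way; all 128 results are listed next)
Full result column, 8 rows per line (x1,x2,x3,x4 fixed per line; x5,x6,x7 runs 000..111 left to right):
  rows 0-7 [x1,x2,x3,x4=0000]: 11001100  (ones: 4)
  rows 8-15 [x1,x2,x3,x4=0001]: 01000100  (ones: 2)
  rows 16-23 [x1,x2,x3,x4=0010]: 11001100  (ones: 4)
  rows 24-31 [x1,x2,x3,x4=0011]: 01000100  (ones: 2)
  rows 32-39 [x1,x2,x3,x4=0100]: 00000000  (ones: 0)
  rows 40-47 [x1,x2,x3,x4=0101]: 00000000  (ones: 0)
  rows 48-55 [x1,x2,x3,x4=0110]: 00000000  (ones: 0)
  rows 56-63 [x1,x2,x3,x4=0111]: 00000000  (ones: 0)
  rows 64-71 [x1,x2,x3,x4=1000]: 11001100  (ones: 4)
  rows 72-79 [x1,x2,x3,x4=1001]: 01000100  (ones: 2)
  rows 80-87 [x1,x2,x3,x4=1010]: 11001100  (ones: 4)
  rows 88-95 [x1,x2,x3,x4=1011]: 01000100  (ones: 2)
  rows 96-103 [x1,x2,x3,x4=1100]: 00000000  (ones: 0)
  rows 104-111 [x1,x2,x3,x4=1101]: 00000000  (ones: 0)
  rows 112-119 [x1,x2,x3,x4=1110]: 00000000  (ones: 0)
  rows 120-127 [x1,x2,x3,x4=1111]: 00000000  (ones: 0)
Satisfying assignments = 4+2+4+2+0+0+0+0+4+2+4+2+0+0+0+0 = 24

24


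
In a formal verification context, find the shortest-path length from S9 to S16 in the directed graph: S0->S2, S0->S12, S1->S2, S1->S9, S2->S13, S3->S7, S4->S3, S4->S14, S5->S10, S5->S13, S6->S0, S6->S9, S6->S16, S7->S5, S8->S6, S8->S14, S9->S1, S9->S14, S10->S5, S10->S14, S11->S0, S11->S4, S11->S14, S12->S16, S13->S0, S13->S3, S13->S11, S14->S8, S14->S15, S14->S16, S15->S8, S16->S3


BFS layer-by-layer from S9:
  dist 0: {S9}
  dist 1: {S1, S14}
  dist 2: {S2, S8, S15, S16}
  -> S16 reached at distance 2
Shortest path length = 2

2


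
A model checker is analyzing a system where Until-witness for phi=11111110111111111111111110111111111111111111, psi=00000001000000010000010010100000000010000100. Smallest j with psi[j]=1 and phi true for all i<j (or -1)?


(phi U psi) at 0: need smallest j with psi[j]=1 and phi[i]=1 for all i in [0,j).
Scan from step 0:
  step 0: phi=1, psi=0 -> continue
  step 1: phi=1, psi=0 -> continue
  step 2: phi=1, psi=0 -> continue
  step 3: phi=1, psi=0 -> continue
  step 7: psi=1 and phi held for [0,7) -> witness found
Witness step = 7

7


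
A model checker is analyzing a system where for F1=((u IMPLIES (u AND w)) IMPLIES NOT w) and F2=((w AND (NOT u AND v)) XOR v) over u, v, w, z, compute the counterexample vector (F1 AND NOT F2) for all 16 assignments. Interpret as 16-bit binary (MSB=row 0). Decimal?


F1 = ((u IMPLIES (u AND w)) IMPLIES NOT w)
F2 = ((w AND (NOT u AND v)) XOR v)
Counterexample to F1=>F2 is where F1=1 and F2=0.
Evaluate each row (bits = u,v,w,z, MSB first):
  row 0 [0000]: F1=1 F2=0 -> F1&~F2 -> 1
  row 1 [0001]: F1=1 F2=0 -> F1&~F2 -> 1
  row 2 [0010]: F1=0 F2=0 -> F1&~F2 -> 0
  row 3 [0011]: F1=0 F2=0 -> F1&~F2 -> 0
  row 4 [0100]: F1=1 F2=1 -> F1&~F2 -> 0
  row 5 [0101]: F1=1 F2=1 -> F1&~F2 -> 0
  row 6 [0110]: F1=0 F2=0 -> F1&~F2 -> 0
  row 7 [0111]: F1=0 F2=0 -> F1&~F2 -> 0
  row 8 [1000]: F1=1 F2=0 -> F1&~F2 -> 1
  row 9 [1001]: F1=1 F2=0 -> F1&~F2 -> 1
  row 10 [1010]: F1=0 F2=0 -> F1&~F2 -> 0
  row 11 [1011]: F1=0 F2=0 -> F1&~F2 -> 0
  row 12 [1100]: F1=1 F2=1 -> F1&~F2 -> 0
  row 13 [1101]: F1=1 F2=1 -> F1&~F2 -> 0
  row 14 [1110]: F1=0 F2=1 -> F1&~F2 -> 0
  row 15 [1111]: F1=0 F2=1 -> F1&~F2 -> 0
Full result column, 4 rows per line (u,v fixed per line; w,z runs 00..11 left to right):
  rows 0-3 [u,v=00]: 1100  = hex C
  rows 4-7 [u,v=01]: 0000  = hex 0
  rows 8-11 [u,v=10]: 1100  = hex C
  rows 12-15 [u,v=11]: 0000  = hex 0
Counterexample vector (row 0 .. row 15) = 1100000011000000
Output column grouped in 4s = 1100 0000 1100 0000 = 0xC0C0
Convert to decimal digit by digit (value = value*16 + digit):
  C -> 12
  12*16 + 0 = 192
  192*16 + 12 (C) = 3084
  3084*16 + 0 = 49344
Decimal = 49344

49344


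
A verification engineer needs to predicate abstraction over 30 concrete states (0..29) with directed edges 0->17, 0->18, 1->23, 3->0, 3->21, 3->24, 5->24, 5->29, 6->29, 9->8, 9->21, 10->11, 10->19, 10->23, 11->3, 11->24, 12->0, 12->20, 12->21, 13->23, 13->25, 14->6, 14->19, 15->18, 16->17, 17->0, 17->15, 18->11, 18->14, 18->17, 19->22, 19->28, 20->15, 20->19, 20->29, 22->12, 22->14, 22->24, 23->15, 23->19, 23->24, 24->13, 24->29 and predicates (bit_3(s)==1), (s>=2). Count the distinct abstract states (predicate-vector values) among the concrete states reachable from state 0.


BFS from 0:
Concrete reachable: {0, 3, 6, 11, 12, 13, 14, 15, 17, 18, 19, 20, 21, 22, 23, 24, 25, 28, 29}
Abstract via predicates (bit_3(s)==1), (s>=2):
  (0,0) <- {0}
  (0,1) <- {3, 6, 17, 18, 19, 20, 21, 22, 23}
  (1,1) <- {11, 12, 13, 14, 15, 24, 25, 28, 29}
Distinct abstract states = 3

3


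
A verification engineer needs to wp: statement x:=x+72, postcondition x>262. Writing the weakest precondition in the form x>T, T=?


Formula: wp(x:=E, P) = P[E/x] (substitute E for x in postcondition)
Step 1: Postcondition: x>262
Step 2: Substitute x+72 for x: x+72>262
Step 3: Solve for x: x > 262-72 = 190

190


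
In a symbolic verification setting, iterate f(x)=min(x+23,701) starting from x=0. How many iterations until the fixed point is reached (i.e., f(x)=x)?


Step 1: x=0, cap=701, increment=23
Step 2: x grows by 23 each step until capped at 701; fixed point is x=701
Step 3: iterations = ceil(701/23) = 31

31


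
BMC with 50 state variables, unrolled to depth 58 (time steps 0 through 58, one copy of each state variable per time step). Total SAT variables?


BMC unrolls to depth k, creating one copy of each state var for steps 0..k.
Step count = 58 + 1 = 59 (steps 0 through 58)
Vars per step = 50
Total = 50 * 59 = 2950

2950


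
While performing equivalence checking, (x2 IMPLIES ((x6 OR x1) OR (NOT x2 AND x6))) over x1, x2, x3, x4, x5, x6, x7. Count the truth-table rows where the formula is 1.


Formula: (x2 IMPLIES ((x6 OR x1) OR (NOT x2 AND x6))) over 7 vars (128 rows)
Evaluate each row (x1, x2, x3, x4, x5, x6, x7 as bits, MSB first):
  row 0 [0000000]: (0 IMPLIES ((0 OR 0) OR (NOT 0 AND 0))) -> 1
  row 1 [0000001]: (0 IMPLIES ((0 OR 0) OR (NOT 0 AND 0))) -> 1
  row 2 [0000010]: (0 IMPLIES ((1 OR 0) OR (NOT 0 AND 1))) -> 1
  row 3 [0000011]: (0 IMPLIES ((1 OR 0) OR (NOT 0 AND 1))) -> 1
  row 4 [0000100]: (0 IMPLIES ((0 OR 0) OR (NOT 0 AND 0))) -> 1
  (every remaining row is evaluated the same way; all 128 results are listed next)
Full result column, 8 rows per line (x1,x2,x3,x4 fixed per line; x5,x6,x7 runs 000..111 left to right):
  rows 0-7 [x1,x2,x3,x4=0000]: 11111111  (ones: 8)
  rows 8-15 [x1,x2,x3,x4=0001]: 11111111  (ones: 8)
  rows 16-23 [x1,x2,x3,x4=0010]: 11111111  (ones: 8)
  rows 24-31 [x1,x2,x3,x4=0011]: 11111111  (ones: 8)
  rows 32-39 [x1,x2,x3,x4=0100]: 00110011  (ones: 4)
  rows 40-47 [x1,x2,x3,x4=0101]: 00110011  (ones: 4)
  rows 48-55 [x1,x2,x3,x4=0110]: 00110011  (ones: 4)
  rows 56-63 [x1,x2,x3,x4=0111]: 00110011  (ones: 4)
  rows 64-71 [x1,x2,x3,x4=1000]: 11111111  (ones: 8)
  rows 72-79 [x1,x2,x3,x4=1001]: 11111111  (ones: 8)
  rows 80-87 [x1,x2,x3,x4=1010]: 11111111  (ones: 8)
  rows 88-95 [x1,x2,x3,x4=1011]: 11111111  (ones: 8)
  rows 96-103 [x1,x2,x3,x4=1100]: 11111111  (ones: 8)
  rows 104-111 [x1,x2,x3,x4=1101]: 11111111  (ones: 8)
  rows 112-119 [x1,x2,x3,x4=1110]: 11111111  (ones: 8)
  rows 120-127 [x1,x2,x3,x4=1111]: 11111111  (ones: 8)
Count of 1-rows = 8+8+8+8+4+4+4+4+8+8+8+8+8+8+8+8 = 112

112


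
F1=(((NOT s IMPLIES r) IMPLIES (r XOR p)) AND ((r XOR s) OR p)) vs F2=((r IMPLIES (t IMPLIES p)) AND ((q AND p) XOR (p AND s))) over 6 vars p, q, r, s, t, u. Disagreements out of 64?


F1 = (((NOT s IMPLIES r) IMPLIES (r XOR p)) AND ((r XOR s) OR p))
F2 = ((r IMPLIES (t IMPLIES p)) AND ((q AND p) XOR (p AND s)))
Evaluate both on each of 64 rows (bits = p,q,r,s,t,u):
  row 0 [000000]: F1=0 F2=0 -> 0
  row 1 [000001]: F1=0 F2=0 -> 0
  row 2 [000010]: F1=0 F2=0 -> 0
  row 3 [000011]: F1=0 F2=0 -> 0
  row 4 [000100]: F1=0 F2=0 -> 0
  (every remaining row is evaluated the same way; all 64 results are listed next)
Full result column, 8 rows per line (p,q,r fixed per line; s,t,u runs 000..111 left to right):
  rows 0-7 [p,q,r=000]: 00000000  (ones: 0)
  rows 8-15 [p,q,r=001]: 11110000  (ones: 4)
  rows 16-23 [p,q,r=010]: 00000000  (ones: 0)
  rows 24-31 [p,q,r=011]: 11110000  (ones: 4)
  rows 32-39 [p,q,r=100]: 11110000  (ones: 4)
  rows 40-47 [p,q,r=101]: 00001111  (ones: 4)
  rows 48-55 [p,q,r=110]: 00001111  (ones: 4)
  rows 56-63 [p,q,r=111]: 11110000  (ones: 4)
Disagreements = 0+4+0+4+4+4+4+4 = 24

24


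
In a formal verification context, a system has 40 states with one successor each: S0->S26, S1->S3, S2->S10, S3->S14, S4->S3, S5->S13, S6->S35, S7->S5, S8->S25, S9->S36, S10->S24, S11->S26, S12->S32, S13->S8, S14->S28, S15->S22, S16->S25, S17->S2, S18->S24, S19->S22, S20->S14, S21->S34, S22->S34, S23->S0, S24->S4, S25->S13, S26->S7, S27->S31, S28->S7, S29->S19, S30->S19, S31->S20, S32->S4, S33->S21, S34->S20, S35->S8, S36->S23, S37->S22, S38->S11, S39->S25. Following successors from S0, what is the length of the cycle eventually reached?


Trace from S0 until a state repeats:
  S0 -> S26 -> S7 -> S5 -> S13 -> S8 -> S25 -> S13
S13 first seen at step 4, revisited at step 7.
Cycle length = 7 - 4 = 3

3


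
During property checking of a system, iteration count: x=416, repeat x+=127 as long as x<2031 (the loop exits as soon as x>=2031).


Step 1: x goes from 416 toward 2031 by 127; the body runs while x<2031, so iterations = ceil((bound-start)/step)
Step 2: Distance=1615
Step 3: ceil(1615/127)=13

13


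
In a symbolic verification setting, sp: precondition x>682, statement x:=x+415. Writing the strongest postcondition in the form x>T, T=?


Formula: sp(P, x:=E) = exists old_x. (x = E[old_x/x]) AND P[old_x/x] (old_x is the value of x before the assignment; eliminate old_x by solving x = E[old_x/x] for old_x)
Step 1: Precondition P: x>682, i.e. old_x > 682
Step 2: Assignment gives x = old_x + 415, so old_x = x - 415
Step 3: Substitute into P: x - 415 > 682
Step 4: Simplify: x > 682+415 = 1097

1097


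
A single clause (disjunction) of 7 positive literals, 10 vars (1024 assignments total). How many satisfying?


Step 1: Total=2^10=1024
Step 2: Unsat when all 7 false: 2^3=8
Step 3: Sat=1024-8=1016

1016


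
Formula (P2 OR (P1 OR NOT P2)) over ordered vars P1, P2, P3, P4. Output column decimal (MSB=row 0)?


Formula: (P2 OR (P1 OR NOT P2)) over P1, P2, P3, P4 (16 rows)
Evaluate each row (bits = P1,P2,P3,P4, MSB first):
  row 0 [0000]: (0 OR (0 OR NOT 0)) -> 1
  row 1 [0001]: (0 OR (0 OR NOT 0)) -> 1
  row 2 [0010]: (0 OR (0 OR NOT 0)) -> 1
  row 3 [0011]: (0 OR (0 OR NOT 0)) -> 1
  row 4 [0100]: (1 OR (0 OR NOT 1)) -> 1
  row 5 [0101]: (1 OR (0 OR NOT 1)) -> 1
  row 6 [0110]: (1 OR (0 OR NOT 1)) -> 1
  row 7 [0111]: (1 OR (0 OR NOT 1)) -> 1
  row 8 [1000]: (0 OR (1 OR NOT 0)) -> 1
  row 9 [1001]: (0 OR (1 OR NOT 0)) -> 1
  row 10 [1010]: (0 OR (1 OR NOT 0)) -> 1
  row 11 [1011]: (0 OR (1 OR NOT 0)) -> 1
  row 12 [1100]: (1 OR (1 OR NOT 1)) -> 1
  row 13 [1101]: (1 OR (1 OR NOT 1)) -> 1
  row 14 [1110]: (1 OR (1 OR NOT 1)) -> 1
  row 15 [1111]: (1 OR (1 OR NOT 1)) -> 1
Full result column, 4 rows per line (P1,P2 fixed per line; P3,P4 runs 00..11 left to right):
  rows 0-3 [P1,P2=00]: 1111  = hex F
  rows 4-7 [P1,P2=01]: 1111  = hex F
  rows 8-11 [P1,P2=10]: 1111  = hex F
  rows 12-15 [P1,P2=11]: 1111  = hex F
Output column (row 0 .. row 15) = 1111111111111111
Output column grouped in 4s = 1111 1111 1111 1111 = 0xFFFF
Convert to decimal digit by digit (value = value*16 + digit):
  F -> 15
  15*16 + 15 (F) = 255
  255*16 + 15 (F) = 4095
  4095*16 + 15 (F) = 65535
Decimal = 65535

65535


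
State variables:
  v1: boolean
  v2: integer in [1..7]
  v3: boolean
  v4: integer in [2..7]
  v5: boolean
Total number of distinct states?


State space = product of domain sizes of all variables.
Domain sizes:
  v1 (boolean): 2
  v2 (integer in [1..7]): 7
  v3 (boolean): 2
  v4 (integer in [2..7]): 6
  v5 (boolean): 2
Product = 2 * 7 * 2 * 6 * 2 = 336

336


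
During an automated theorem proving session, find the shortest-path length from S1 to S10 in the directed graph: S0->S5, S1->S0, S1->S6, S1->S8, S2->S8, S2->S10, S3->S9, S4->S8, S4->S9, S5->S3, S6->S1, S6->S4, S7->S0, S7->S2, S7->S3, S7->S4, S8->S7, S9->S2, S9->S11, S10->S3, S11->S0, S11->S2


BFS layer-by-layer from S1:
  dist 0: {S1}
  dist 1: {S0, S6, S8}
  dist 2: {S4, S5, S7}
  dist 3: {S2, S3, S9}
  dist 4: {S10, S11}
  -> S10 reached at distance 4
Shortest path length = 4

4


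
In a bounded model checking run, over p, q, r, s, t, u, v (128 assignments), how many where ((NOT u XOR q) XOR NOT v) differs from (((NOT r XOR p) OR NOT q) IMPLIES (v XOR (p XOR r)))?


F1 = ((NOT u XOR q) XOR NOT v)
F2 = (((NOT r XOR p) OR NOT q) IMPLIES (v XOR (p XOR r)))
Evaluate both on each of 128 rows (bits = p,q,r,s,t,u,v):
  row 0 [0000000]: F1=0 F2=0 -> 0
  row 1 [0000001]: F1=1 F2=1 -> 0
  row 2 [0000010]: F1=1 F2=0 (differ) -> 1
  row 3 [0000011]: F1=0 F2=1 (differ) -> 1
  row 4 [0000100]: F1=0 F2=0 -> 0
  (every remaining row is evaluated the same way; all 128 results are listed next)
Full result column, 8 rows per line (p,q,r,s fixed per line; t,u,v runs 000..111 left to right):
  rows 0-7 [p,q,r,s=0000]: 00110011  (ones: 4)
  rows 8-15 [p,q,r,s=0001]: 00110011  (ones: 4)
  rows 16-23 [p,q,r,s=0010]: 11001100  (ones: 4)
  rows 24-31 [p,q,r,s=0011]: 11001100  (ones: 4)
  rows 32-39 [p,q,r,s=0100]: 11001100  (ones: 4)
  rows 40-47 [p,q,r,s=0101]: 11001100  (ones: 4)
  rows 48-55 [p,q,r,s=0110]: 01100110  (ones: 4)
  rows 56-63 [p,q,r,s=0111]: 01100110  (ones: 4)
  rows 64-71 [p,q,r,s=1000]: 11001100  (ones: 4)
  rows 72-79 [p,q,r,s=1001]: 11001100  (ones: 4)
  rows 80-87 [p,q,r,s=1010]: 00110011  (ones: 4)
  rows 88-95 [p,q,r,s=1011]: 00110011  (ones: 4)
  rows 96-103 [p,q,r,s=1100]: 01100110  (ones: 4)
  rows 104-111 [p,q,r,s=1101]: 01100110  (ones: 4)
  rows 112-119 [p,q,r,s=1110]: 11001100  (ones: 4)
  rows 120-127 [p,q,r,s=1111]: 11001100  (ones: 4)
Disagreements = 4+4+4+4+4+4+4+4+4+4+4+4+4+4+4+4 = 64

64


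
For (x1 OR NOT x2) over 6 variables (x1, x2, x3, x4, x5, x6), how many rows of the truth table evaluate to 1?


Formula: (x1 OR NOT x2) over 6 vars (64 rows)
Evaluate each row (x1, x2, x3, x4, x5, x6 as bits, MSB first):
  row 0 [000000]: (0 OR NOT 0) -> 1
  row 1 [000001]: (0 OR NOT 0) -> 1
  row 2 [000010]: (0 OR NOT 0) -> 1
  row 3 [000011]: (0 OR NOT 0) -> 1
  row 4 [000100]: (0 OR NOT 0) -> 1
  (every remaining row is evaluated the same way; all 64 results are listed next)
Full result column, 8 rows per line (x1,x2,x3 fixed per line; x4,x5,x6 runs 000..111 left to right):
  rows 0-7 [x1,x2,x3=000]: 11111111  (ones: 8)
  rows 8-15 [x1,x2,x3=001]: 11111111  (ones: 8)
  rows 16-23 [x1,x2,x3=010]: 00000000  (ones: 0)
  rows 24-31 [x1,x2,x3=011]: 00000000  (ones: 0)
  rows 32-39 [x1,x2,x3=100]: 11111111  (ones: 8)
  rows 40-47 [x1,x2,x3=101]: 11111111  (ones: 8)
  rows 48-55 [x1,x2,x3=110]: 11111111  (ones: 8)
  rows 56-63 [x1,x2,x3=111]: 11111111  (ones: 8)
Count of 1-rows = 8+8+0+0+8+8+8+8 = 48

48


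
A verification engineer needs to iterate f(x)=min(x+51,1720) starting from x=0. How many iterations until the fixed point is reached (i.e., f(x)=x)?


Step 1: x=0, cap=1720, increment=51
Step 2: x grows by 51 each step until capped at 1720; fixed point is x=1720
Step 3: iterations = ceil(1720/51) = 34

34


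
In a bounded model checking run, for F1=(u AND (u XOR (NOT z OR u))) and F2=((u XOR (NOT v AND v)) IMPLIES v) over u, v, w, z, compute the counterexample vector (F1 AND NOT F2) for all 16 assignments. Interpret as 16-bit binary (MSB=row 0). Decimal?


F1 = (u AND (u XOR (NOT z OR u)))
F2 = ((u XOR (NOT v AND v)) IMPLIES v)
Counterexample to F1=>F2 is where F1=1 and F2=0.
Evaluate each row (bits = u,v,w,z, MSB first):
  row 0 [0000]: F1=0 F2=1 -> F1&~F2 -> 0
  row 1 [0001]: F1=0 F2=1 -> F1&~F2 -> 0
  row 2 [0010]: F1=0 F2=1 -> F1&~F2 -> 0
  row 3 [0011]: F1=0 F2=1 -> F1&~F2 -> 0
  row 4 [0100]: F1=0 F2=1 -> F1&~F2 -> 0
  row 5 [0101]: F1=0 F2=1 -> F1&~F2 -> 0
  row 6 [0110]: F1=0 F2=1 -> F1&~F2 -> 0
  row 7 [0111]: F1=0 F2=1 -> F1&~F2 -> 0
  row 8 [1000]: F1=0 F2=0 -> F1&~F2 -> 0
  row 9 [1001]: F1=0 F2=0 -> F1&~F2 -> 0
  row 10 [1010]: F1=0 F2=0 -> F1&~F2 -> 0
  row 11 [1011]: F1=0 F2=0 -> F1&~F2 -> 0
  row 12 [1100]: F1=0 F2=1 -> F1&~F2 -> 0
  row 13 [1101]: F1=0 F2=1 -> F1&~F2 -> 0
  row 14 [1110]: F1=0 F2=1 -> F1&~F2 -> 0
  row 15 [1111]: F1=0 F2=1 -> F1&~F2 -> 0
Full result column, 4 rows per line (u,v fixed per line; w,z runs 00..11 left to right):
  rows 0-3 [u,v=00]: 0000  = hex 0
  rows 4-7 [u,v=01]: 0000  = hex 0
  rows 8-11 [u,v=10]: 0000  = hex 0
  rows 12-15 [u,v=11]: 0000  = hex 0
Counterexample vector (row 0 .. row 15) = 0000000000000000
Output column grouped in 4s = 0000 0000 0000 0000 = 0x0000
Convert to decimal digit by digit (value = value*16 + digit):
  0 -> 0
  0*16 + 0 = 0
  0*16 + 0 = 0
  0*16 + 0 = 0
Decimal = 0

0


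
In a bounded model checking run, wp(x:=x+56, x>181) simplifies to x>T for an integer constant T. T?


Formula: wp(x:=E, P) = P[E/x] (substitute E for x in postcondition)
Step 1: Postcondition: x>181
Step 2: Substitute x+56 for x: x+56>181
Step 3: Solve for x: x > 181-56 = 125

125


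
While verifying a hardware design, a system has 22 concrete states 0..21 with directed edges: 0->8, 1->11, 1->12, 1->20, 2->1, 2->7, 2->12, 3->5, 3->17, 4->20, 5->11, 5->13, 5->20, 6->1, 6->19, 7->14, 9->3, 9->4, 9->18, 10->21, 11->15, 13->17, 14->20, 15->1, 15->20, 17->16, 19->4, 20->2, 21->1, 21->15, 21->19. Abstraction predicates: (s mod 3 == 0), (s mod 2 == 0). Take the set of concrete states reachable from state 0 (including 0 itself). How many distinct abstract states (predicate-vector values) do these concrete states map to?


BFS from 0:
Concrete reachable: {0, 8}
Abstract via predicates (s mod 3 == 0), (s mod 2 == 0):
  (0,1) <- {8}
  (1,1) <- {0}
Distinct abstract states = 2

2


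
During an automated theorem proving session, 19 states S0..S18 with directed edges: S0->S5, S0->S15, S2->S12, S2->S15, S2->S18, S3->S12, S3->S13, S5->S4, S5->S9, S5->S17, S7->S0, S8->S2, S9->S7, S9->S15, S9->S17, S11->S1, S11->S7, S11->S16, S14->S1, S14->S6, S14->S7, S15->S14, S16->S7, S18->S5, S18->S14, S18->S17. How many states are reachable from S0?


BFS from S0:
  layer 0: {S0}
  layer 1: {S5, S15}
  layer 2: {S4, S9, S14, S17}
  layer 3: {S1, S6, S7}
Reachable set: {S0, S1, S4, S5, S6, S7, S9, S14, S15, S17}
Count = 10

10


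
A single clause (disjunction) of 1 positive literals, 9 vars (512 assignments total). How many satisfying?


Step 1: Total=2^9=512
Step 2: Unsat when all 1 false: 2^8=256
Step 3: Sat=512-256=256

256


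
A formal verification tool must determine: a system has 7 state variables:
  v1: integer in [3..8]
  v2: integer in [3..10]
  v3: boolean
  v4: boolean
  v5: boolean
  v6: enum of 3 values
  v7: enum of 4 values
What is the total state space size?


State space = product of domain sizes of all variables.
Domain sizes:
  v1 (integer in [3..8]): 6
  v2 (integer in [3..10]): 8
  v3 (boolean): 2
  v4 (boolean): 2
  v5 (boolean): 2
  v6 (enum of 3 values): 3
  v7 (enum of 4 values): 4
Product = 6 * 8 * 2 * 2 * 2 * 3 * 4 = 4608

4608


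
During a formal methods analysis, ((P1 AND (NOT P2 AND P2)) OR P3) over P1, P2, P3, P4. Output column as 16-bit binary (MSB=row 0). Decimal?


Formula: ((P1 AND (NOT P2 AND P2)) OR P3) over P1, P2, P3, P4 (16 rows)
Evaluate each row (bits = P1,P2,P3,P4, MSB first):
  row 0 [0000]: ((0 AND (NOT 0 AND 0)) OR 0) -> 0
  row 1 [0001]: ((0 AND (NOT 0 AND 0)) OR 0) -> 0
  row 2 [0010]: ((0 AND (NOT 0 AND 0)) OR 1) -> 1
  row 3 [0011]: ((0 AND (NOT 0 AND 0)) OR 1) -> 1
  row 4 [0100]: ((0 AND (NOT 1 AND 1)) OR 0) -> 0
  row 5 [0101]: ((0 AND (NOT 1 AND 1)) OR 0) -> 0
  row 6 [0110]: ((0 AND (NOT 1 AND 1)) OR 1) -> 1
  row 7 [0111]: ((0 AND (NOT 1 AND 1)) OR 1) -> 1
  row 8 [1000]: ((1 AND (NOT 0 AND 0)) OR 0) -> 0
  row 9 [1001]: ((1 AND (NOT 0 AND 0)) OR 0) -> 0
  row 10 [1010]: ((1 AND (NOT 0 AND 0)) OR 1) -> 1
  row 11 [1011]: ((1 AND (NOT 0 AND 0)) OR 1) -> 1
  row 12 [1100]: ((1 AND (NOT 1 AND 1)) OR 0) -> 0
  row 13 [1101]: ((1 AND (NOT 1 AND 1)) OR 0) -> 0
  row 14 [1110]: ((1 AND (NOT 1 AND 1)) OR 1) -> 1
  row 15 [1111]: ((1 AND (NOT 1 AND 1)) OR 1) -> 1
Full result column, 4 rows per line (P1,P2 fixed per line; P3,P4 runs 00..11 left to right):
  rows 0-3 [P1,P2=00]: 0011  = hex 3
  rows 4-7 [P1,P2=01]: 0011  = hex 3
  rows 8-11 [P1,P2=10]: 0011  = hex 3
  rows 12-15 [P1,P2=11]: 0011  = hex 3
Output column (row 0 .. row 15) = 0011001100110011
Output column grouped in 4s = 0011 0011 0011 0011 = 0x3333
Convert to decimal digit by digit (value = value*16 + digit):
  3 -> 3
  3*16 + 3 = 51
  51*16 + 3 = 819
  819*16 + 3 = 13107
Decimal = 13107

13107
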